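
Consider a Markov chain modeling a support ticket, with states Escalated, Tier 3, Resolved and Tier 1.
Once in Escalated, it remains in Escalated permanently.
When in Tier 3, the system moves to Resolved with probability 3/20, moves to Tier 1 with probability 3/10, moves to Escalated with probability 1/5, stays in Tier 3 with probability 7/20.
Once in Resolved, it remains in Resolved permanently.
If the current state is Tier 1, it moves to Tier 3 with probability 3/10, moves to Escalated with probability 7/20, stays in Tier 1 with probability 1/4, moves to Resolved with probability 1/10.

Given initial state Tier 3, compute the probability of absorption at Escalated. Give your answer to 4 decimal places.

0.6415

Let h(s) be the probability of absorption at Escalated starting from transient state s. Then h(Escalated) = 1 and h(Resolved) = 0. By first-step analysis:
h(Tier 3) = 0.2·1 + 0.35·h(Tier 3) + 0.15·0 + 0.3·h(Tier 1)
h(Tier 1) = 0.35·1 + 0.3·h(Tier 3) + 0.1·0 + 0.25·h(Tier 1)
Solving: h(Tier 3) = 0.6415, h(Tier 1) = 0.7233.
Starting from Tier 3, the probability is 0.6415.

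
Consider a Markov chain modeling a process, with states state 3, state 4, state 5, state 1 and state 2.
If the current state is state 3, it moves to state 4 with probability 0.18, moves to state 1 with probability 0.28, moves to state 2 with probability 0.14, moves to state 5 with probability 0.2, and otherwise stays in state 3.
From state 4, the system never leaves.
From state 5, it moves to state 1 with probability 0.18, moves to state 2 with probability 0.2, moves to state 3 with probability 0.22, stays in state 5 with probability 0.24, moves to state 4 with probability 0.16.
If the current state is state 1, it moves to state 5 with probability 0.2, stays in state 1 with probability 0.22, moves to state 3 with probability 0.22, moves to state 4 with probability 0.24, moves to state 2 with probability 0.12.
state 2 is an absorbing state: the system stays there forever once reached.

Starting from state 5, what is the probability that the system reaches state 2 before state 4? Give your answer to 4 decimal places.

Let h(s) be the probability of absorption at state 2 starting from transient state s. Then h(state 2) = 1 and h(state 4) = 0. By first-step analysis:
h(state 3) = 0.2·h(state 3) + 0.18·0 + 0.2·h(state 5) + 0.28·h(state 1) + 0.14·1
h(state 5) = 0.22·h(state 3) + 0.16·0 + 0.24·h(state 5) + 0.18·h(state 1) + 0.2·1
h(state 1) = 0.22·h(state 3) + 0.24·0 + 0.2·h(state 5) + 0.22·h(state 1) + 0.12·1
Solving: h(state 3) = 0.4366, h(state 5) = 0.4846, h(state 1) = 0.4012.
Starting from state 5, the probability is 0.4846.

0.4846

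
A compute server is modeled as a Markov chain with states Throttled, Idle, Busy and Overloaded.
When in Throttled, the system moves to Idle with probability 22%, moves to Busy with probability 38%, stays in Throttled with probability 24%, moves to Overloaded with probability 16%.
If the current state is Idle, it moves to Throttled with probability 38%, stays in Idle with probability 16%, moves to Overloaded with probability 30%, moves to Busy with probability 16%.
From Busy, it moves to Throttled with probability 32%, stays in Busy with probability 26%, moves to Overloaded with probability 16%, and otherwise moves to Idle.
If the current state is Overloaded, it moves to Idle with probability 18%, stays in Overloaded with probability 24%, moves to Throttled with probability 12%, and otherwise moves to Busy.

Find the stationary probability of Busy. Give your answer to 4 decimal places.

Let the stationary distribution be π with π = πP and π_1 + π_2 + π_3 + π_4 = 1.
π_1 = 0.24·π_1 + 0.38·π_2 + 0.32·π_3 + 0.12·π_4
π_2 = 0.22·π_1 + 0.16·π_2 + 0.26·π_3 + 0.18·π_4
π_3 = 0.38·π_1 + 0.16·π_2 + 0.26·π_3 + 0.46·π_4
Solving with the normalization constraint gives π = (0.2699, 0.2116, 0.3125, 0.2061).
So the stationary probability of Busy is 0.3125.

0.3125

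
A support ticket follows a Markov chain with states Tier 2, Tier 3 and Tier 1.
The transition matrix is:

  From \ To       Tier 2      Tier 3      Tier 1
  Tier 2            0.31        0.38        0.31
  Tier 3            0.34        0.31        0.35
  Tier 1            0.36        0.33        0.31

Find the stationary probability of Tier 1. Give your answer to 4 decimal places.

Let the stationary distribution be π with π = πP and π_1 + π_2 + π_3 = 1.
π_1 = 0.31·π_1 + 0.34·π_2 + 0.36·π_3
π_2 = 0.38·π_1 + 0.31·π_2 + 0.33·π_3
Solving with the normalization constraint gives π = (0.3364, 0.3400, 0.3236).
So the stationary probability of Tier 1 is 0.3236.

0.3236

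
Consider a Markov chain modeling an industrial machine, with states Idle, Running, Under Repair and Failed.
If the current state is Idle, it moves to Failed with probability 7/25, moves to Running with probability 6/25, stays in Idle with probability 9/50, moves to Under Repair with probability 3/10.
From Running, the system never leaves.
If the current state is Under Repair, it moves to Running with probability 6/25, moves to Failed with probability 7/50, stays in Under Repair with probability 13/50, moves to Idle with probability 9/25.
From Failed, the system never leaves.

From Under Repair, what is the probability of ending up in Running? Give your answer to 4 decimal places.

Let h(s) be the probability of absorption at Running starting from transient state s. Then h(Running) = 1 and h(Failed) = 0. By first-step analysis:
h(Idle) = 0.18·h(Idle) + 0.24·1 + 0.3·h(Under Repair) + 0.28·0
h(Under Repair) = 0.36·h(Idle) + 0.24·1 + 0.26·h(Under Repair) + 0.14·0
Solving: h(Idle) = 0.5004, h(Under Repair) = 0.5678.
Starting from Under Repair, the probability is 0.5678.

0.5678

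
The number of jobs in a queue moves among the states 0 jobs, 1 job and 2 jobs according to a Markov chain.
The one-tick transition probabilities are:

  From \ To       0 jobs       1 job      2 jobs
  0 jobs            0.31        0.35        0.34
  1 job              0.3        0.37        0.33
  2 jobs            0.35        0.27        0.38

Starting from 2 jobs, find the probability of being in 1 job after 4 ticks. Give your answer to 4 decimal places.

Propagate the distribution vector 4 ticks from 2 jobs.
After 0 ticks: (0.0000, 0.0000, 1.0000)
After 1 tick: (0.3500, 0.2700, 0.3800)
After 2 ticks: (0.3225, 0.3250, 0.3525)
After 3 ticks: (0.3209, 0.3283, 0.3509)
After 4 ticks: (0.3208, 0.3285, 0.3508)
P(in 1 job after 4 ticks) = 0.3285

0.3285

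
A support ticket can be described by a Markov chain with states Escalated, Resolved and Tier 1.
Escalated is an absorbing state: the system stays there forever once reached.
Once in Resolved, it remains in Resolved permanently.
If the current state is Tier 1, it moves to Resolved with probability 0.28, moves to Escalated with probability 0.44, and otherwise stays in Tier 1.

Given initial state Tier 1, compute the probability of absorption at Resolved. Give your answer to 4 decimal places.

0.3889

Let h(s) be the probability of absorption at Resolved starting from transient state s. Then h(Resolved) = 1 and h(Escalated) = 0. By first-step analysis:
h(Tier 1) = 0.44·0 + 0.28·1 + 0.28·h(Tier 1)
Solving: h(Tier 1) = 0.3889.
Starting from Tier 1, the probability is 0.3889.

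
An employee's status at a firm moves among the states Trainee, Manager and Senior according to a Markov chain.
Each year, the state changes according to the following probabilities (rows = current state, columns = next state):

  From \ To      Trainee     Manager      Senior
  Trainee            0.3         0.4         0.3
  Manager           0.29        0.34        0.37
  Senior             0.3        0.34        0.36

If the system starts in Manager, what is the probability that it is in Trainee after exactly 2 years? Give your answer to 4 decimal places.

0.2966

Sum over the intermediate state after 1 year:
P = P(Manager→Trainee)·P(Trainee→Trainee) + P(Manager→Manager)·P(Manager→Trainee) + P(Manager→Senior)·P(Senior→Trainee)
  = 0.29×0.3 + 0.34×0.29 + 0.37×0.3
  = 0.0870 + 0.0986 + 0.1110 = 0.2966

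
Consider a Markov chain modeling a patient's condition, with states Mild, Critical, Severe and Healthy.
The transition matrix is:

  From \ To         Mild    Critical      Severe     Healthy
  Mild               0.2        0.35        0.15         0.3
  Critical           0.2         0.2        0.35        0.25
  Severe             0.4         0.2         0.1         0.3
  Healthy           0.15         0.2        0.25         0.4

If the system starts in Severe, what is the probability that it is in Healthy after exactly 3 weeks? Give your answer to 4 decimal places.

0.3190

Propagate the distribution vector 3 weeks from Severe.
After 0 weeks: (0.0000, 0.0000, 1.0000, 0.0000)
After 1 week: (0.4000, 0.2000, 0.1000, 0.3000)
After 2 weeks: (0.2050, 0.2600, 0.2150, 0.3200)
After 3 weeks: (0.2270, 0.2308, 0.2233, 0.3190)
P(in Healthy after 3 weeks) = 0.3190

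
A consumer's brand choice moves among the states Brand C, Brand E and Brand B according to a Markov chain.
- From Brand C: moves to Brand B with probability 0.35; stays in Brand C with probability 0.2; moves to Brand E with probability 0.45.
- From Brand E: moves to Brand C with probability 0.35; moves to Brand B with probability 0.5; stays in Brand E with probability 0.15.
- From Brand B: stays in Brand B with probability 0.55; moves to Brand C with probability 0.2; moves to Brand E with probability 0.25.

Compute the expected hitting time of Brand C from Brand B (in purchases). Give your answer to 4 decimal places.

Let t(s) be the expected number of purchases to first reach Brand C from state s, with t(Brand C) = 0. Conditioning on the first purchase:
t(Brand E) = 1 + 0.15·t(Brand E) + 0.5·t(Brand B)
t(Brand B) = 1 + 0.25·t(Brand E) + 0.55·t(Brand B)
Solving: t(Brand E) = 3.6893, t(Brand B) = 4.2718.
Expected purchases from Brand B to Brand C: 4.2718.

4.2718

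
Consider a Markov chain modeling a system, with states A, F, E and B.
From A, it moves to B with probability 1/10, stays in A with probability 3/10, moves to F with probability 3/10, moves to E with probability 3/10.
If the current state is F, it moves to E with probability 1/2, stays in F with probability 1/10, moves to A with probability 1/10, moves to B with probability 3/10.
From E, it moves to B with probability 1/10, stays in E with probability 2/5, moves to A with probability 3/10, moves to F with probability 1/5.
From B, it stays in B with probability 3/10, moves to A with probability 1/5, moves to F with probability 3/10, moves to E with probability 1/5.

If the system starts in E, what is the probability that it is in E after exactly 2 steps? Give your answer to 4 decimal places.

0.3700

Propagate the distribution vector 2 steps from E.
After 0 steps: (0.0000, 0.0000, 1.0000, 0.0000)
After 1 step: (0.3000, 0.2000, 0.4000, 0.1000)
After 2 steps: (0.2500, 0.2200, 0.3700, 0.1600)
P(in E after 2 steps) = 0.3700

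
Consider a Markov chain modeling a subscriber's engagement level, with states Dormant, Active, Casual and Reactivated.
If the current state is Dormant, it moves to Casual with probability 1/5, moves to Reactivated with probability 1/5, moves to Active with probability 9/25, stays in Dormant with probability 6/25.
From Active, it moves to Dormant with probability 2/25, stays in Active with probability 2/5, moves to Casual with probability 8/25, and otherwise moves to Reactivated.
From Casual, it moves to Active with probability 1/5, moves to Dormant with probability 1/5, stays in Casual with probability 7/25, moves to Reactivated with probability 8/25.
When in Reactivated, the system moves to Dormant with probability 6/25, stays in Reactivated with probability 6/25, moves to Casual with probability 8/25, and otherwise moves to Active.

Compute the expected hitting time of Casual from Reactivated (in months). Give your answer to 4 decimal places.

Let t(s) be the expected number of months to first reach Casual from state s, with t(Casual) = 0. Conditioning on the first month:
t(Dormant) = 1 + 0.24·t(Dormant) + 0.36·t(Active) + 0.2·t(Reactivated)
t(Active) = 1 + 0.08·t(Dormant) + 0.4·t(Active) + 0.2·t(Reactivated)
t(Reactivated) = 1 + 0.24·t(Dormant) + 0.2·t(Active) + 0.24·t(Reactivated)
Solving: t(Dormant) = 3.7618, t(Active) = 3.2915, t(Reactivated) = 3.3699.
Expected months from Reactivated to Casual: 3.3699.

3.3699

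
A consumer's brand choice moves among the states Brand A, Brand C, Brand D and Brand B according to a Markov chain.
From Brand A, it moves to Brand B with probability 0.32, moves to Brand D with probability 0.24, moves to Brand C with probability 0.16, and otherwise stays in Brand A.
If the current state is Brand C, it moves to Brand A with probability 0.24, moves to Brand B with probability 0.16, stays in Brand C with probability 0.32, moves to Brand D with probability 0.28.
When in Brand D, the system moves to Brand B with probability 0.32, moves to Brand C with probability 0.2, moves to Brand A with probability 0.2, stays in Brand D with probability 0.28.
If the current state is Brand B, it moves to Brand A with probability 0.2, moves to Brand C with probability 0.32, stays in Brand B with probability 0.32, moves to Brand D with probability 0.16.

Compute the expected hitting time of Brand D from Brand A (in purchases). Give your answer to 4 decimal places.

Let t(s) be the expected number of purchases to first reach Brand D from state s, with t(Brand D) = 0. Conditioning on the first purchase:
t(Brand A) = 1 + 0.28·t(Brand A) + 0.16·t(Brand C) + 0.32·t(Brand B)
t(Brand C) = 1 + 0.24·t(Brand A) + 0.32·t(Brand C) + 0.16·t(Brand B)
t(Brand B) = 1 + 0.2·t(Brand A) + 0.32·t(Brand C) + 0.32·t(Brand B)
Solving: t(Brand A) = 4.3998, t(Brand C) = 4.1314, t(Brand B) = 4.7088.
Expected purchases from Brand A to Brand D: 4.3998.

4.3998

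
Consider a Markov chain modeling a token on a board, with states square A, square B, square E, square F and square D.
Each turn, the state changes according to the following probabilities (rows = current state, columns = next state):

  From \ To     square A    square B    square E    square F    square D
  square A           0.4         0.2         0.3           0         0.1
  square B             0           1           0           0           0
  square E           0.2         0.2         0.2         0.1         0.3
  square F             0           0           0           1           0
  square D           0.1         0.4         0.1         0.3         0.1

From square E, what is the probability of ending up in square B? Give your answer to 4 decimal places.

0.6686

Let h(s) be the probability of absorption at square B starting from transient state s. Then h(square B) = 1 and h(square F) = 0. By first-step analysis:
h(square A) = 0.4·h(square A) + 0.2·1 + 0.3·h(square E) + 0.1·h(square D)
h(square E) = 0.2·h(square A) + 0.2·1 + 0.2·h(square E) + 0.1·0 + 0.3·h(square D)
h(square D) = 0.1·h(square A) + 0.4·1 + 0.1·h(square E) + 0.3·0 + 0.1·h(square D)
Solving: h(square A) = 0.7683, h(square E) = 0.6686, h(square D) = 0.6041.
Starting from square E, the probability is 0.6686.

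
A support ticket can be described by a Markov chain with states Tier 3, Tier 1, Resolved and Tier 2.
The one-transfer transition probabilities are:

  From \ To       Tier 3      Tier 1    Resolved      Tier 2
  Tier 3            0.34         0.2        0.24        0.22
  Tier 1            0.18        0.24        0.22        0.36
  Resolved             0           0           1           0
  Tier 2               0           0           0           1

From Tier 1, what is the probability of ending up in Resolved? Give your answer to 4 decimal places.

Let h(s) be the probability of absorption at Resolved starting from transient state s. Then h(Resolved) = 1 and h(Tier 2) = 0. By first-step analysis:
h(Tier 3) = 0.34·h(Tier 3) + 0.2·h(Tier 1) + 0.24·1 + 0.22·0
h(Tier 1) = 0.18·h(Tier 3) + 0.24·h(Tier 1) + 0.22·1 + 0.36·0
Solving: h(Tier 3) = 0.4863, h(Tier 1) = 0.4046.
Starting from Tier 1, the probability is 0.4046.

0.4046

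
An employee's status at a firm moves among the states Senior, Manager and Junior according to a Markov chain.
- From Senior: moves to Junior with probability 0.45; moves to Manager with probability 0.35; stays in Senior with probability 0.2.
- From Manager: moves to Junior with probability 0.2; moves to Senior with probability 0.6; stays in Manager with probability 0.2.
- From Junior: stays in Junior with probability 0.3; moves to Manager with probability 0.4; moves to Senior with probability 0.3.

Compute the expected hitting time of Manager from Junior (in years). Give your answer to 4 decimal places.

2.5882

Let t(s) be the expected number of years to first reach Manager from state s, with t(Manager) = 0. Conditioning on the first year:
t(Senior) = 1 + 0.2·t(Senior) + 0.45·t(Junior)
t(Junior) = 1 + 0.3·t(Senior) + 0.3·t(Junior)
Solving: t(Senior) = 2.7059, t(Junior) = 2.5882.
Expected years from Junior to Manager: 2.5882.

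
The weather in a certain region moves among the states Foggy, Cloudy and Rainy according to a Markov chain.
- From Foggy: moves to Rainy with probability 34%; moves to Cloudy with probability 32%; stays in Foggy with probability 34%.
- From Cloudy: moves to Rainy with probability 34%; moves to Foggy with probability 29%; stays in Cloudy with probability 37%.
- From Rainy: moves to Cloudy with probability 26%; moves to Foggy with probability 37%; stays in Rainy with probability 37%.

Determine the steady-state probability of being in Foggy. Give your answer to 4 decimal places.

0.3348

Let the stationary distribution be π with π = πP and π_1 + π_2 + π_3 = 1.
π_1 = 0.34·π_1 + 0.29·π_2 + 0.37·π_3
π_2 = 0.32·π_1 + 0.37·π_2 + 0.26·π_3
Solving with the normalization constraint gives π = (0.3348, 0.3147, 0.3505).
So the stationary probability of Foggy is 0.3348.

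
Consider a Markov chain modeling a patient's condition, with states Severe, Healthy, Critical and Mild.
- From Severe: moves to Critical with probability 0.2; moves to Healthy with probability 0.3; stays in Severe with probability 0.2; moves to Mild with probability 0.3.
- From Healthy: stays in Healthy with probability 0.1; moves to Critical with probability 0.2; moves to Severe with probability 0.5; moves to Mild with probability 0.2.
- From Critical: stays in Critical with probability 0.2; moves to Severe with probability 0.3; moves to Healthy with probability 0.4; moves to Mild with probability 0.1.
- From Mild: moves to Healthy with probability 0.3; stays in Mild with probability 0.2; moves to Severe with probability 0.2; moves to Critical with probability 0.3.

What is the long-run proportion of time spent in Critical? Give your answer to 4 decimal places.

0.2208

Let the stationary distribution be π with π = πP and π_1 + π_2 + π_3 + π_4 = 1.
π_1 = 0.2·π_1 + 0.5·π_2 + 0.3·π_3 + 0.2·π_4
π_2 = 0.3·π_1 + 0.1·π_2 + 0.4·π_3 + 0.3·π_4
π_3 = 0.2·π_1 + 0.2·π_2 + 0.2·π_3 + 0.3·π_4
Solving with the normalization constraint gives π = (0.3026, 0.2684, 0.2208, 0.2082).
So the stationary probability of Critical is 0.2208.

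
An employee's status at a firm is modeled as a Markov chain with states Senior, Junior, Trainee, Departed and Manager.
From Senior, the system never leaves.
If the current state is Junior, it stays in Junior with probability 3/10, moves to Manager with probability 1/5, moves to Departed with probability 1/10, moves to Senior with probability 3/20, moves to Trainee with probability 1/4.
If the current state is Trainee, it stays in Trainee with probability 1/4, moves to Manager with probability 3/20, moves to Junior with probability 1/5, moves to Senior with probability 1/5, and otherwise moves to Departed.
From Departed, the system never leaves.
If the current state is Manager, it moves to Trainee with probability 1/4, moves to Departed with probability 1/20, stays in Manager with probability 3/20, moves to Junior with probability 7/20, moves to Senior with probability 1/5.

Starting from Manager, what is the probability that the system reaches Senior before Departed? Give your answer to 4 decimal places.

Let h(s) be the probability of absorption at Senior starting from transient state s. Then h(Senior) = 1 and h(Departed) = 0. By first-step analysis:
h(Junior) = 0.15·1 + 0.3·h(Junior) + 0.25·h(Trainee) + 0.1·0 + 0.2·h(Manager)
h(Trainee) = 0.2·1 + 0.2·h(Junior) + 0.25·h(Trainee) + 0.2·0 + 0.15·h(Manager)
h(Manager) = 0.2·1 + 0.35·h(Junior) + 0.25·h(Trainee) + 0.05·0 + 0.15·h(Manager)
Solving: h(Junior) = 0.5963, h(Trainee) = 0.5545, h(Manager) = 0.6439.
Starting from Manager, the probability is 0.6439.

0.6439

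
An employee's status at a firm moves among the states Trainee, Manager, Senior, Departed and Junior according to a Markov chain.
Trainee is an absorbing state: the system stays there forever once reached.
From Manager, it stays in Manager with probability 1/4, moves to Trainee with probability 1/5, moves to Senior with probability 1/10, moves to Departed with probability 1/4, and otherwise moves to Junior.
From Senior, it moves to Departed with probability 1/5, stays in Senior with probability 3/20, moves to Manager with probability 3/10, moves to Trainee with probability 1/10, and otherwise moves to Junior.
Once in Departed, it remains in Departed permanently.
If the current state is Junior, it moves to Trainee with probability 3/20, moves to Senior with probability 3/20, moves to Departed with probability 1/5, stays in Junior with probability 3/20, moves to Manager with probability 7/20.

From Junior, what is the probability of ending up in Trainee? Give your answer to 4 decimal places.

Let h(s) be the probability of absorption at Trainee starting from transient state s. Then h(Trainee) = 1 and h(Departed) = 0. By first-step analysis:
h(Manager) = 0.2·1 + 0.25·h(Manager) + 0.1·h(Senior) + 0.25·0 + 0.2·h(Junior)
h(Senior) = 0.1·1 + 0.3·h(Manager) + 0.15·h(Senior) + 0.2·0 + 0.25·h(Junior)
h(Junior) = 0.15·1 + 0.35·h(Manager) + 0.15·h(Senior) + 0.2·0 + 0.15·h(Junior)
Solving: h(Manager) = 0.4325, h(Senior) = 0.3951, h(Junior) = 0.4243.
Starting from Junior, the probability is 0.4243.

0.4243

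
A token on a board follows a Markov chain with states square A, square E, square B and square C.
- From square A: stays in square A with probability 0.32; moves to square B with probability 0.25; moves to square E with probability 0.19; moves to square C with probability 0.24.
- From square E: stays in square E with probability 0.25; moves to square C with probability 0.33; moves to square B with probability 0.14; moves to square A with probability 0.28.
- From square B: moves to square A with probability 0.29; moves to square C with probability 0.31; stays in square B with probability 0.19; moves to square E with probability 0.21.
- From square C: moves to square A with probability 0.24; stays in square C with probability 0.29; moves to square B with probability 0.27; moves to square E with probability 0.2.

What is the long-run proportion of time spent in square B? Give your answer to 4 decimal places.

Let the stationary distribution be π with π = πP and π_1 + π_2 + π_3 + π_4 = 1.
π_1 = 0.32·π_1 + 0.28·π_2 + 0.29·π_3 + 0.24·π_4
π_2 = 0.19·π_1 + 0.25·π_2 + 0.21·π_3 + 0.2·π_4
π_3 = 0.25·π_1 + 0.14·π_2 + 0.19·π_3 + 0.27·π_4
Solving with the normalization constraint gives π = (0.2819, 0.2099, 0.2195, 0.2887).
So the stationary probability of square B is 0.2195.

0.2195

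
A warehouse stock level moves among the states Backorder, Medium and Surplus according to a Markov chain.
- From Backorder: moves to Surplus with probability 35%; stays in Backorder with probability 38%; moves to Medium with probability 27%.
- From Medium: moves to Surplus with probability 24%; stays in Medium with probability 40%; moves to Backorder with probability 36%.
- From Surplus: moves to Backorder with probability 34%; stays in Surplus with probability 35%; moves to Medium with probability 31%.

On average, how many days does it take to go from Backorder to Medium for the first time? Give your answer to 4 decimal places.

Let t(s) be the expected number of days to first reach Medium from state s, with t(Medium) = 0. Conditioning on the first day:
t(Backorder) = 1 + 0.38·t(Backorder) + 0.35·t(Surplus)
t(Surplus) = 1 + 0.34·t(Backorder) + 0.35·t(Surplus)
Solving: t(Backorder) = 3.5211, t(Surplus) = 3.3803.
Expected days from Backorder to Medium: 3.5211.

3.5211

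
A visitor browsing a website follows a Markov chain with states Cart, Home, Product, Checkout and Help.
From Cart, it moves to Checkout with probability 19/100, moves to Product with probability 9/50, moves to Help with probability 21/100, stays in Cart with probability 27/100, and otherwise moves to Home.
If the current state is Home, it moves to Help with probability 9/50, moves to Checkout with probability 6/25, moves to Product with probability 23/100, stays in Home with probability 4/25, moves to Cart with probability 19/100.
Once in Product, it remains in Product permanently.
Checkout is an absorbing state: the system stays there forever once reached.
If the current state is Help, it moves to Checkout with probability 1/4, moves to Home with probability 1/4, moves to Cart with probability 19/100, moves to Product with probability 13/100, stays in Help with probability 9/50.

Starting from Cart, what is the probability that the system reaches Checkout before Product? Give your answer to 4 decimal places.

0.5410

Let h(s) be the probability of absorption at Checkout starting from transient state s. Then h(Checkout) = 1 and h(Product) = 0. By first-step analysis:
h(Cart) = 0.27·h(Cart) + 0.15·h(Home) + 0.18·0 + 0.19·1 + 0.21·h(Help)
h(Home) = 0.19·h(Cart) + 0.16·h(Home) + 0.23·0 + 0.24·1 + 0.18·h(Help)
h(Help) = 0.19·h(Cart) + 0.25·h(Home) + 0.13·0 + 0.25·1 + 0.18·h(Help)
Solving: h(Cart) = 0.5410, h(Home) = 0.5352, h(Help) = 0.5934.
Starting from Cart, the probability is 0.5410.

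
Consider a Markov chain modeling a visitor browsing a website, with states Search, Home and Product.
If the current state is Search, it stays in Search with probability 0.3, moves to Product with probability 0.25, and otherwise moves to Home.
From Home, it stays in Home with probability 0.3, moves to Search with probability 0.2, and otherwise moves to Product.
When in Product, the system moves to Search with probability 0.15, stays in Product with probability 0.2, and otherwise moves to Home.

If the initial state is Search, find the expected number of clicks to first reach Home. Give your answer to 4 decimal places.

Let t(s) be the expected number of clicks to first reach Home from state s, with t(Home) = 0. Conditioning on the first click:
t(Search) = 1 + 0.3·t(Search) + 0.25·t(Product)
t(Product) = 1 + 0.15·t(Search) + 0.2·t(Product)
Solving: t(Search) = 2.0096, t(Product) = 1.6268.
Expected clicks from Search to Home: 2.0096.

2.0096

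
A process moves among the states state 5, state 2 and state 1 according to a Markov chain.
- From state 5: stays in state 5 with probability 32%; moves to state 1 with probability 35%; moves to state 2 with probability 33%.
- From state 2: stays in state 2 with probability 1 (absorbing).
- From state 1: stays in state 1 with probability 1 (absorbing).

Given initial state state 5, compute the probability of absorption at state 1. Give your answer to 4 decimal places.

Let h(s) be the probability of absorption at state 1 starting from transient state s. Then h(state 1) = 1 and h(state 2) = 0. By first-step analysis:
h(state 5) = 0.32·h(state 5) + 0.33·0 + 0.35·1
Solving: h(state 5) = 0.5147.
Starting from state 5, the probability is 0.5147.

0.5147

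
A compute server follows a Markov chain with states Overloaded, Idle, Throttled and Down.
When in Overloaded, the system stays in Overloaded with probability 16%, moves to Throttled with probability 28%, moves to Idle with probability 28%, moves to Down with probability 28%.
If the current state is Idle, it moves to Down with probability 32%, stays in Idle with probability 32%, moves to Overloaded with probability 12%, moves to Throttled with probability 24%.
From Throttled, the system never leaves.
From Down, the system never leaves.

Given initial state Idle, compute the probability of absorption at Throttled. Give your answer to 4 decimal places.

Let h(s) be the probability of absorption at Throttled starting from transient state s. Then h(Throttled) = 1 and h(Down) = 0. By first-step analysis:
h(Overloaded) = 0.16·h(Overloaded) + 0.28·h(Idle) + 0.28·1 + 0.28·0
h(Idle) = 0.12·h(Overloaded) + 0.32·h(Idle) + 0.24·1 + 0.32·0
Solving: h(Overloaded) = 0.4792, h(Idle) = 0.4375.
Starting from Idle, the probability is 0.4375.

0.4375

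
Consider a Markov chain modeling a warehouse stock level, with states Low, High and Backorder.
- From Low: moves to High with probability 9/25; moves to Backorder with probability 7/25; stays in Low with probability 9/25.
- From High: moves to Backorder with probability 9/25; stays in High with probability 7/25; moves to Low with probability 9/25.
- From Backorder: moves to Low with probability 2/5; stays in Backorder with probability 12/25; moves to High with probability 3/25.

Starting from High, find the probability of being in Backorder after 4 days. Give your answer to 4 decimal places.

0.3750

Propagate the distribution vector 4 days from High.
After 0 days: (0.0000, 1.0000, 0.0000)
After 1 day: (0.3600, 0.2800, 0.3600)
After 2 days: (0.3744, 0.2512, 0.3744)
After 3 days: (0.3750, 0.2500, 0.3750)
After 4 days: (0.3750, 0.2500, 0.3750)
P(in Backorder after 4 days) = 0.3750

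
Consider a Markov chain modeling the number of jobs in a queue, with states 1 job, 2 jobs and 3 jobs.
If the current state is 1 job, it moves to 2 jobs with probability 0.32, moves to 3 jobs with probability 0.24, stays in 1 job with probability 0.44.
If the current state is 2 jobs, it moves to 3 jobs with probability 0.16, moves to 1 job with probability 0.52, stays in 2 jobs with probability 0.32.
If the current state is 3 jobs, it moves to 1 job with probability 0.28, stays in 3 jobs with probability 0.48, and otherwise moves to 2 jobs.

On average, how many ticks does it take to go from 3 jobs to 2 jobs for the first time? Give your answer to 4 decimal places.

Let t(s) be the expected number of ticks to first reach 2 jobs from state s, with t(2 jobs) = 0. Conditioning on the first tick:
t(1 job) = 1 + 0.44·t(1 job) + 0.24·t(3 jobs)
t(3 jobs) = 1 + 0.28·t(1 job) + 0.48·t(3 jobs)
Solving: t(1 job) = 3.3929, t(3 jobs) = 3.7500.
Expected ticks from 3 jobs to 2 jobs: 3.7500.

3.7500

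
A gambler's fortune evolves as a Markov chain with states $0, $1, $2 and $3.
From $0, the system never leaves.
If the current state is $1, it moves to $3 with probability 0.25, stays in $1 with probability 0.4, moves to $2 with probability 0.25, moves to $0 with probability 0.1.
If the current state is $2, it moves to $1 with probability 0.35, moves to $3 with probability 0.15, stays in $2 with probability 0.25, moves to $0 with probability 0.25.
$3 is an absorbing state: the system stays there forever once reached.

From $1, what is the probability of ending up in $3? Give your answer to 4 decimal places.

0.6207

Let h(s) be the probability of absorption at $3 starting from transient state s. Then h($3) = 1 and h($0) = 0. By first-step analysis:
h($1) = 0.1·0 + 0.4·h($1) + 0.25·h($2) + 0.25·1
h($2) = 0.25·0 + 0.35·h($1) + 0.25·h($2) + 0.15·1
Solving: h($1) = 0.6207, h($2) = 0.4897.
Starting from $1, the probability is 0.6207.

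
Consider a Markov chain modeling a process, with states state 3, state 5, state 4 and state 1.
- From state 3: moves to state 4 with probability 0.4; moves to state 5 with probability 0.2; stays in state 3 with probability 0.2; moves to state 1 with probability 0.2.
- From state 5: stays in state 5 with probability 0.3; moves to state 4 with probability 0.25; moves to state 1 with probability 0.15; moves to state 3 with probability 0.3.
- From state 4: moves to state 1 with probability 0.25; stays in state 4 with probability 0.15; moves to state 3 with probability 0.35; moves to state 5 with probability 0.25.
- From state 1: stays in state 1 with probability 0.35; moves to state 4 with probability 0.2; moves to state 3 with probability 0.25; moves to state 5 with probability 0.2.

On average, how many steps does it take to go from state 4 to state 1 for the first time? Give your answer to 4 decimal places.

Let t(s) be the expected number of steps to first reach state 1 from state s, with t(state 1) = 0. Conditioning on the first step:
t(state 3) = 1 + 0.2·t(state 3) + 0.2·t(state 5) + 0.4·t(state 4)
t(state 5) = 1 + 0.3·t(state 3) + 0.3·t(state 5) + 0.25·t(state 4)
t(state 4) = 1 + 0.35·t(state 3) + 0.25·t(state 5) + 0.15·t(state 4)
Solving: t(state 3) = 4.9346, t(state 5) = 5.2397, t(state 4) = 4.7495.
Expected steps from state 4 to state 1: 4.7495.

4.7495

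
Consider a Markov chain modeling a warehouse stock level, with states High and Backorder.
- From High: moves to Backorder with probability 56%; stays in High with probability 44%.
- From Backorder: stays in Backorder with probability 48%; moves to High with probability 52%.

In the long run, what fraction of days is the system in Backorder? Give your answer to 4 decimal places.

Let the stationary distribution be π with π = πP and π_1 + π_2 = 1.
π_1 = 0.44·π_1 + 0.52·π_2
Solving with the normalization constraint gives π = (0.4815, 0.5185).
So the stationary probability of Backorder is 0.5185.

0.5185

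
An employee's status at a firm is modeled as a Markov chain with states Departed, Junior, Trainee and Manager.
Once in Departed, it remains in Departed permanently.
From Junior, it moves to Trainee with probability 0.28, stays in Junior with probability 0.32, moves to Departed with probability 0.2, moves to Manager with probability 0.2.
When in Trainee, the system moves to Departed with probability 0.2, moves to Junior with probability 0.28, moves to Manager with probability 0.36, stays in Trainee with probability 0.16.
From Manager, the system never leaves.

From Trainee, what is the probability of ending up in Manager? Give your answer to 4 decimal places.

0.6104

Let h(s) be the probability of absorption at Manager starting from transient state s. Then h(Manager) = 1 and h(Departed) = 0. By first-step analysis:
h(Junior) = 0.2·0 + 0.32·h(Junior) + 0.28·h(Trainee) + 0.2·1
h(Trainee) = 0.2·0 + 0.28·h(Junior) + 0.16·h(Trainee) + 0.36·1
Solving: h(Junior) = 0.5455, h(Trainee) = 0.6104.
Starting from Trainee, the probability is 0.6104.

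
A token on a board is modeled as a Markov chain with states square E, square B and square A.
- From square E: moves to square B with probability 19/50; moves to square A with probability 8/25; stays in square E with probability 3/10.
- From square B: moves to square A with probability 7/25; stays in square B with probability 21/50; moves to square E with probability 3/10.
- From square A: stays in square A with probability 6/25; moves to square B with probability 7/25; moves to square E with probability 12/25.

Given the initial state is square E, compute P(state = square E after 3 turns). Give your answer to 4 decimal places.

0.3503

Propagate the distribution vector 3 turns from square E.
After 0 turns: (1.0000, 0.0000, 0.0000)
After 1 turn: (0.3000, 0.3800, 0.3200)
After 2 turns: (0.3576, 0.3632, 0.2792)
After 3 turns: (0.3503, 0.3666, 0.2831)
P(in square E after 3 turns) = 0.3503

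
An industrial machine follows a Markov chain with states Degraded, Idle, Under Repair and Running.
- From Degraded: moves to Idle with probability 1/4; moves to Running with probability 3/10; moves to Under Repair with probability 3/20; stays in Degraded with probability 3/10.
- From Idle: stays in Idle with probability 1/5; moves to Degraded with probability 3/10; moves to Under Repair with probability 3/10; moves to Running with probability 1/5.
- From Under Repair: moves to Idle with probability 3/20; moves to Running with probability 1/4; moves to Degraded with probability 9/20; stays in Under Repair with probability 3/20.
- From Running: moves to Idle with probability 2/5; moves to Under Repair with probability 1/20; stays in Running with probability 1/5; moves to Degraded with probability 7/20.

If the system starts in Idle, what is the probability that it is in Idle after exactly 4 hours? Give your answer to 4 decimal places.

0.2574

Propagate the distribution vector 4 hours from Idle.
After 0 hours: (0.0000, 1.0000, 0.0000, 0.0000)
After 1 hour: (0.3000, 0.2000, 0.3000, 0.2000)
After 2 hours: (0.3550, 0.2400, 0.1600, 0.2450)
After 3 hours: (0.3363, 0.2588, 0.1615, 0.2435)
After 4 hours: (0.3364, 0.2574, 0.1645, 0.2417)
P(in Idle after 4 hours) = 0.2574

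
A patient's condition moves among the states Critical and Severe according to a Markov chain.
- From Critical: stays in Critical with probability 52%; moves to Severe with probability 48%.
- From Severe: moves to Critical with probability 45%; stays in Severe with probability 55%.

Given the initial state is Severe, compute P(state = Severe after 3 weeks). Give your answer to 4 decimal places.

0.5163

Propagate the distribution vector 3 weeks from Severe.
After 0 weeks: (0.0000, 1.0000)
After 1 week: (0.4500, 0.5500)
After 2 weeks: (0.4815, 0.5185)
After 3 weeks: (0.4837, 0.5163)
P(in Severe after 3 weeks) = 0.5163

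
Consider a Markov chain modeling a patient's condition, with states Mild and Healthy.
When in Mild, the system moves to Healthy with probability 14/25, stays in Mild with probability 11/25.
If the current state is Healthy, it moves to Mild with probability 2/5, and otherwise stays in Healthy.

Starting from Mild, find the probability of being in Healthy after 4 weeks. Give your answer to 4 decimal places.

0.5833

Propagate the distribution vector 4 weeks from Mild.
After 0 weeks: (1.0000, 0.0000)
After 1 week: (0.4400, 0.5600)
After 2 weeks: (0.4176, 0.5824)
After 3 weeks: (0.4167, 0.5833)
After 4 weeks: (0.4167, 0.5833)
P(in Healthy after 4 weeks) = 0.5833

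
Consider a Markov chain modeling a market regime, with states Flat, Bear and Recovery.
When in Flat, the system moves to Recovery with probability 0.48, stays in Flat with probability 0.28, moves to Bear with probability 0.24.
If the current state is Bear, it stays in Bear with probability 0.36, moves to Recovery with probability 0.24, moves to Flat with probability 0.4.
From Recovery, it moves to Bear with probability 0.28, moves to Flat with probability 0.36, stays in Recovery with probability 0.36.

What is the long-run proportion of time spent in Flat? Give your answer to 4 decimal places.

Let the stationary distribution be π with π = πP and π_1 + π_2 + π_3 = 1.
π_1 = 0.28·π_1 + 0.4·π_2 + 0.36·π_3
π_2 = 0.24·π_1 + 0.36·π_2 + 0.28·π_3
Solving with the normalization constraint gives π = (0.3441, 0.2894, 0.3666).
So the stationary probability of Flat is 0.3441.

0.3441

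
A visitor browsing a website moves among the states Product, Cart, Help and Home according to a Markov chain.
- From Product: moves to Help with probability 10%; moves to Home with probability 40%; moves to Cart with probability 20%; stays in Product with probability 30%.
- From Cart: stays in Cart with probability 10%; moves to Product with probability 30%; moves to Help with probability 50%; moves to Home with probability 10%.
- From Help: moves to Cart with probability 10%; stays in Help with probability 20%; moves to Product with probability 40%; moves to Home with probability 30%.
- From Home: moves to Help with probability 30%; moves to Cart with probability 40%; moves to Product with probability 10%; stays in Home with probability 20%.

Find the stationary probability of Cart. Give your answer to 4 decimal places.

Let the stationary distribution be π with π = πP and π_1 + π_2 + π_3 + π_4 = 1.
π_1 = 0.3·π_1 + 0.3·π_2 + 0.4·π_3 + 0.1·π_4
π_2 = 0.2·π_1 + 0.1·π_2 + 0.1·π_3 + 0.4·π_4
π_3 = 0.1·π_1 + 0.5·π_2 + 0.2·π_3 + 0.3·π_4
Solving with the normalization constraint gives π = (0.2740, 0.2055, 0.2603, 0.2603).
So the stationary probability of Cart is 0.2055.

0.2055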